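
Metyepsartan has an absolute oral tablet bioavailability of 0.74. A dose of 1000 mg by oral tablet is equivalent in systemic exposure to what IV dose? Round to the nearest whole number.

D_iv = 740 mg

Systemic exposure from an extravascular dose = F × D_ev, so the equivalent IV dose is F × D_ev.
D_iv = F × D_ev = 0.74 × 1000 = 740 mg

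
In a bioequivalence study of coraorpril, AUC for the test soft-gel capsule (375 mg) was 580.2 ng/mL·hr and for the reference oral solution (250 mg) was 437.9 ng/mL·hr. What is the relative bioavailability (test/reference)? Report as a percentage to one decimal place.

F_rel = (AUC_test/D_test) / (AUC_ref/D_ref)
      = (580.2/375) / (437.9/250)
      = 1.5472 / 1.7516 = 0.8833 = 88.33%

F_rel = 88.3%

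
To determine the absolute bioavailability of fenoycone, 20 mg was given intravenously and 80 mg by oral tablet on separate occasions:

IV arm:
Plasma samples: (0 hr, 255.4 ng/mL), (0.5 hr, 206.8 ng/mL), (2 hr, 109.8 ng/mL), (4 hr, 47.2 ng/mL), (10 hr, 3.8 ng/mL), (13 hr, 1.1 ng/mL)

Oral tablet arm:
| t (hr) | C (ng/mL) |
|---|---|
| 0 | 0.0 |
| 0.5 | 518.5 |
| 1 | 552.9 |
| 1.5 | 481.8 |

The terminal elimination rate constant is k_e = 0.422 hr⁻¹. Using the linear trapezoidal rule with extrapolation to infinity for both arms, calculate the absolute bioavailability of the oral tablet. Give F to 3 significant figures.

Trapezoidal AUC_0→13 (IV):
  [0→0.5]: (255.4+206.8)/2 × 0.5 = 115.55
  [0.5→2]: (206.8+109.8)/2 × 1.5 = 237.45
  [2→4]: (109.8+47.2)/2 × 2 = 157.0
  [4→10]: (47.2+3.8)/2 × 6 = 153.0
  [10→13]: (3.8+1.1)/2 × 3 = 7.35
  Sum = 670.35 ng/mL·hr
IV tail: 1.1/0.422 = 2.607; AUC_iv,0→∞ = 670.35 + 2.607 = 672.957 ng/mL·hr
Trapezoidal AUC_0→1.5 (oral tablet):
  [0→0.5]: (0.0+518.5)/2 × 0.5 = 129.625
  [0.5→1]: (518.5+552.9)/2 × 0.5 = 267.85
  [1→1.5]: (552.9+481.8)/2 × 0.5 = 258.675
  Sum = 656.15 ng/mL·hr
oral tablet tail: 481.8/0.422 = 1141.706; AUC_ev,0→∞ = 656.15 + 1141.706 = 1797.856 ng/mL·hr
F = (AUC_ev/D_ev)/(AUC_iv/D_iv) = (1797.856/80)/(672.957/20) = 22.4732/33.64785 = 0.6679

F = 0.668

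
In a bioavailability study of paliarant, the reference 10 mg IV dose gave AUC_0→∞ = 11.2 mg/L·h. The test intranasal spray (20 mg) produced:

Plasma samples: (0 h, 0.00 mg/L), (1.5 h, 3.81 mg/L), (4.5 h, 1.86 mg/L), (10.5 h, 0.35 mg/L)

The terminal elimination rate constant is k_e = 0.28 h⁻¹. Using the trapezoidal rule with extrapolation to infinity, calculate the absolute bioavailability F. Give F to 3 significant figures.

F = 0.859

Trapezoidal AUC_0→10.5 (intranasal spray):
  [0→1.5]: (0.00+3.81)/2 × 1.5 = 2.8575
  [1.5→4.5]: (3.81+1.86)/2 × 3 = 8.505
  [4.5→10.5]: (1.86+0.35)/2 × 6 = 6.63
  Sum = 17.9925 mg/L·h
Tail: C_last/k_e = 0.35/0.28 = 1.250
AUC_0→∞ (intranasal spray) = 17.9925 + 1.250 = 19.2425 mg/L·h
F = (AUC_ev/D_ev)/(AUC_iv/D_iv) = (19.2425/20)/(11.2/10) = 0.962125/1.12 = 0.8590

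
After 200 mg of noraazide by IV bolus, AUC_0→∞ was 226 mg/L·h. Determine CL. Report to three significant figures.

CL = 0.885 L/h

CL = Dose_iv / AUC_0→∞
   = 200 / 226 = 0.884956 L/h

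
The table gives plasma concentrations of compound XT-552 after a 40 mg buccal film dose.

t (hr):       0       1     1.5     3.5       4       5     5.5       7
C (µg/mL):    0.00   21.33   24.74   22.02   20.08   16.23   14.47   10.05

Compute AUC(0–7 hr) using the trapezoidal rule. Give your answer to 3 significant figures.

Trapezoidal AUC_0→7:
  [0→1]: (0.00+21.33)/2 × 1 = 10.665
  [1→1.5]: (21.33+24.74)/2 × 0.5 = 11.5175
  [1.5→3.5]: (24.74+22.02)/2 × 2 = 46.76
  [3.5→4]: (22.02+20.08)/2 × 0.5 = 10.525
  [4→5]: (20.08+16.23)/2 × 1 = 18.155
  [5→5.5]: (16.23+14.47)/2 × 0.5 = 7.675
  [5.5→7]: (14.47+10.05)/2 × 1.5 = 18.39
  Sum = 123.6875 µg/mL·hr

AUC = 124 µg/mL·hr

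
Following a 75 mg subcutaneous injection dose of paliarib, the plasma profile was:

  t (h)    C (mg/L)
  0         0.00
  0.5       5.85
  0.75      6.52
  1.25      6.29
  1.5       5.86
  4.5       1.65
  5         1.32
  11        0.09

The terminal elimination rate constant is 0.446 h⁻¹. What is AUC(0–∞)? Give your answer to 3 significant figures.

AUC = 24.2 mg/L·h

Trapezoidal AUC_0→11:
  [0→0.5]: (0.00+5.85)/2 × 0.5 = 1.4625
  [0.5→0.75]: (5.85+6.52)/2 × 0.25 = 1.54625
  [0.75→1.25]: (6.52+6.29)/2 × 0.5 = 3.2025
  [1.25→1.5]: (6.29+5.86)/2 × 0.25 = 1.51875
  [1.5→4.5]: (5.86+1.65)/2 × 3 = 11.265
  [4.5→5]: (1.65+1.32)/2 × 0.5 = 0.7425
  [5→11]: (1.32+0.09)/2 × 6 = 4.23
  Sum = 23.9675 mg/L·h
Extrapolated tail: C_last / k_e = 0.09 / 0.446 = 0.202
AUC_0→∞ = 23.9675 + 0.202 = 24.1695 mg/L·h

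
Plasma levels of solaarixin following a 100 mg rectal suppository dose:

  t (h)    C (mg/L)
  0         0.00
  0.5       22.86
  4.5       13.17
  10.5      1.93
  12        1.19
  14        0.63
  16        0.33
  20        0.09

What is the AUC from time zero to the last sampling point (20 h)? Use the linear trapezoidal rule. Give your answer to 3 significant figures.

AUC = 129 mg/L·h

Trapezoidal AUC_0→20:
  [0→0.5]: (0.00+22.86)/2 × 0.5 = 5.715
  [0.5→4.5]: (22.86+13.17)/2 × 4 = 72.06
  [4.5→10.5]: (13.17+1.93)/2 × 6 = 45.3
  [10.5→12]: (1.93+1.19)/2 × 1.5 = 2.34
  [12→14]: (1.19+0.63)/2 × 2 = 1.82
  [14→16]: (0.63+0.33)/2 × 2 = 0.96
  [16→20]: (0.33+0.09)/2 × 4 = 0.84
  Sum = 129.035 mg/L·h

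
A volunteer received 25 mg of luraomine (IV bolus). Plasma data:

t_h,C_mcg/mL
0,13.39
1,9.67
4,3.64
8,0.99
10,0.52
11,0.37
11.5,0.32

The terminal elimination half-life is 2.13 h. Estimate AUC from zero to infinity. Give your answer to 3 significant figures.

AUC = 43.9 mcg/mL·h

Trapezoidal AUC_0→11.5:
  [0→1]: (13.39+9.67)/2 × 1 = 11.53
  [1→4]: (9.67+3.64)/2 × 3 = 19.965
  [4→8]: (3.64+0.99)/2 × 4 = 9.26
  [8→10]: (0.99+0.52)/2 × 2 = 1.51
  [10→11]: (0.52+0.37)/2 × 1 = 0.445
  [11→11.5]: (0.37+0.32)/2 × 0.5 = 0.1725
  Sum = 42.8825 mcg/mL·h
k_e = ln2 / t½ = 0.693147 / 2.13 = 0.3254 h^-1
Extrapolated tail: C_last / k_e = 0.32 / 0.3254 = 0.983
AUC_0→∞ = 42.8825 + 0.983 = 43.8655 mcg/mL·h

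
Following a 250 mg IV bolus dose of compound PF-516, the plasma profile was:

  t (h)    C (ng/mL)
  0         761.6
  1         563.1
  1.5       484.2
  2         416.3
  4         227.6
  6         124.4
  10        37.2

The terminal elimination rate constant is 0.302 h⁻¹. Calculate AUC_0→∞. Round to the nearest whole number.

AUC = 2592 ng/mL·h

Trapezoidal AUC_0→10:
  [0→1]: (761.6+563.1)/2 × 1 = 662.35
  [1→1.5]: (563.1+484.2)/2 × 0.5 = 261.825
  [1.5→2]: (484.2+416.3)/2 × 0.5 = 225.125
  [2→4]: (416.3+227.6)/2 × 2 = 643.9
  [4→6]: (227.6+124.4)/2 × 2 = 352.0
  [6→10]: (124.4+37.2)/2 × 4 = 323.2
  Sum = 2468.4 ng/mL·h
Extrapolated tail: C_last / k_e = 37.2 / 0.302 = 123.179
AUC_0→∞ = 2468.4 + 123.179 = 2591.579 ng/mL·h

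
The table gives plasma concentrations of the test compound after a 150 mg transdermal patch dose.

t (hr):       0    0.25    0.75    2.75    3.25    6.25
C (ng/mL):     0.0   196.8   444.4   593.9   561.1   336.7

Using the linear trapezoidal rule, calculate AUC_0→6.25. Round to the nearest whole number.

AUC = 2859 ng/mL·hr

Trapezoidal AUC_0→6.25:
  [0→0.25]: (0.0+196.8)/2 × 0.25 = 24.6
  [0.25→0.75]: (196.8+444.4)/2 × 0.5 = 160.3
  [0.75→2.75]: (444.4+593.9)/2 × 2 = 1038.3
  [2.75→3.25]: (593.9+561.1)/2 × 0.5 = 288.75
  [3.25→6.25]: (561.1+336.7)/2 × 3 = 1346.7
  Sum = 2858.65 ng/mL·hr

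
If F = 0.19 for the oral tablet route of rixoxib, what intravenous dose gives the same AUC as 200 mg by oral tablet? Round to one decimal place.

Systemic exposure from an extravascular dose = F × D_ev, so the equivalent IV dose is F × D_ev.
D_iv = F × D_ev = 0.19 × 200 = 38 mg

D_iv = 38.0 mg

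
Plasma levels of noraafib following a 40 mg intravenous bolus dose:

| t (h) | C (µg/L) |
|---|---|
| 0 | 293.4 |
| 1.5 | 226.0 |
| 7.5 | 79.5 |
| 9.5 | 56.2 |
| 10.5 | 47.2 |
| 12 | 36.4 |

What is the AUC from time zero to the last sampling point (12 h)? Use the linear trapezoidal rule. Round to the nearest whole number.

AUC = 1556 µg/L·h

Trapezoidal AUC_0→12:
  [0→1.5]: (293.4+226.0)/2 × 1.5 = 389.55
  [1.5→7.5]: (226.0+79.5)/2 × 6 = 916.5
  [7.5→9.5]: (79.5+56.2)/2 × 2 = 135.7
  [9.5→10.5]: (56.2+47.2)/2 × 1 = 51.7
  [10.5→12]: (47.2+36.4)/2 × 1.5 = 62.7
  Sum = 1556.15 µg/L·h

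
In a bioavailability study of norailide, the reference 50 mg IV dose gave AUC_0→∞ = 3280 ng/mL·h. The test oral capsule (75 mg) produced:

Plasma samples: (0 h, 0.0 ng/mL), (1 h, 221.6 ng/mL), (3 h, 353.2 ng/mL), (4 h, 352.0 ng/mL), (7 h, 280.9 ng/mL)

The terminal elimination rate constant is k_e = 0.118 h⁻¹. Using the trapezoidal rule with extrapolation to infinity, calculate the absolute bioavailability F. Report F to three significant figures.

F = 0.888

Trapezoidal AUC_0→7 (oral capsule):
  [0→1]: (0.0+221.6)/2 × 1 = 110.8
  [1→3]: (221.6+353.2)/2 × 2 = 574.8
  [3→4]: (353.2+352.0)/2 × 1 = 352.6
  [4→7]: (352.0+280.9)/2 × 3 = 949.35
  Sum = 1987.55 ng/mL·h
Tail: C_last/k_e = 280.9/0.118 = 2380.508
AUC_0→∞ (oral capsule) = 1987.55 + 2380.508 = 4368.058 ng/mL·h
F = (AUC_ev/D_ev)/(AUC_iv/D_iv) = (4368.058/75)/(3280/50) = 58.2408/65.6 = 0.8878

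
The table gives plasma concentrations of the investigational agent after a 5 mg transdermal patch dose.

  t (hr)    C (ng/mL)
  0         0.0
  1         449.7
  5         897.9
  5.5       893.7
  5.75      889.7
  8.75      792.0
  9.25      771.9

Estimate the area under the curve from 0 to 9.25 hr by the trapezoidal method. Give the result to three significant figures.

AUC = 6500 ng/mL·hr

Trapezoidal AUC_0→9.25:
  [0→1]: (0.0+449.7)/2 × 1 = 224.85
  [1→5]: (449.7+897.9)/2 × 4 = 2695.2
  [5→5.5]: (897.9+893.7)/2 × 0.5 = 447.9
  [5.5→5.75]: (893.7+889.7)/2 × 0.25 = 222.925
  [5.75→8.75]: (889.7+792.0)/2 × 3 = 2522.55
  [8.75→9.25]: (792.0+771.9)/2 × 0.5 = 390.975
  Sum = 6504.4 ng/mL·hr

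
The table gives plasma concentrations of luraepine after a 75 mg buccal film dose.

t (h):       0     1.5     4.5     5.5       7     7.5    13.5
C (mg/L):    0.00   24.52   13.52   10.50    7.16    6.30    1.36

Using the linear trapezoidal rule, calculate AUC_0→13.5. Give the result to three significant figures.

AUC = 127 mg/L·h

Trapezoidal AUC_0→13.5:
  [0→1.5]: (0.00+24.52)/2 × 1.5 = 18.39
  [1.5→4.5]: (24.52+13.52)/2 × 3 = 57.06
  [4.5→5.5]: (13.52+10.50)/2 × 1 = 12.01
  [5.5→7]: (10.50+7.16)/2 × 1.5 = 13.245
  [7→7.5]: (7.16+6.30)/2 × 0.5 = 3.365
  [7.5→13.5]: (6.30+1.36)/2 × 6 = 22.98
  Sum = 127.05 mg/L·h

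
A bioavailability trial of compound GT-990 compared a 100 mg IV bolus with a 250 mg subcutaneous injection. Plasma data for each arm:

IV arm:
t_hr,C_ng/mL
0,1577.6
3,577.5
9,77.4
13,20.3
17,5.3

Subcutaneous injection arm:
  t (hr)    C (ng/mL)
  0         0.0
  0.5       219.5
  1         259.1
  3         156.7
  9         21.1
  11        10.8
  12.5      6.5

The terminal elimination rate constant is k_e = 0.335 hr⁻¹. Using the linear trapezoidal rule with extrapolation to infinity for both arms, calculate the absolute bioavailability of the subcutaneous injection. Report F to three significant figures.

Trapezoidal AUC_0→17 (IV):
  [0→3]: (1577.6+577.5)/2 × 3 = 3232.65
  [3→9]: (577.5+77.4)/2 × 6 = 1964.7
  [9→13]: (77.4+20.3)/2 × 4 = 195.4
  [13→17]: (20.3+5.3)/2 × 4 = 51.2
  Sum = 5443.95 ng/mL·hr
IV tail: 5.3/0.335 = 15.821; AUC_iv,0→∞ = 5443.95 + 15.821 = 5459.771 ng/mL·hr
Trapezoidal AUC_0→12.5 (subcutaneous injection):
  [0→0.5]: (0.0+219.5)/2 × 0.5 = 54.875
  [0.5→1]: (219.5+259.1)/2 × 0.5 = 119.65
  [1→3]: (259.1+156.7)/2 × 2 = 415.8
  [3→9]: (156.7+21.1)/2 × 6 = 533.4
  [9→11]: (21.1+10.8)/2 × 2 = 31.9
  [11→12.5]: (10.8+6.5)/2 × 1.5 = 12.975
  Sum = 1168.6 ng/mL·hr
subcutaneous injection tail: 6.5/0.335 = 19.403; AUC_ev,0→∞ = 1168.6 + 19.403 = 1188.003 ng/mL·hr
F = (AUC_ev/D_ev)/(AUC_iv/D_iv) = (1188.003/250)/(5459.771/100) = 4.752012/54.59771 = 0.0870

F = 0.0870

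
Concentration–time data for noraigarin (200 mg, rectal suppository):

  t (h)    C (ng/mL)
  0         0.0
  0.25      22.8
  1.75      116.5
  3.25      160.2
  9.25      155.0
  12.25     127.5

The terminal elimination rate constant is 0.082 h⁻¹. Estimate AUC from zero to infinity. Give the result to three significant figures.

AUC = 3240 ng/mL·h

Trapezoidal AUC_0→12.25:
  [0→0.25]: (0.0+22.8)/2 × 0.25 = 2.85
  [0.25→1.75]: (22.8+116.5)/2 × 1.5 = 104.475
  [1.75→3.25]: (116.5+160.2)/2 × 1.5 = 207.525
  [3.25→9.25]: (160.2+155.0)/2 × 6 = 945.6
  [9.25→12.25]: (155.0+127.5)/2 × 3 = 423.75
  Sum = 1684.2 ng/mL·h
Extrapolated tail: C_last / k_e = 127.5 / 0.082 = 1554.878
AUC_0→∞ = 1684.2 + 1554.878 = 3239.078 ng/mL·h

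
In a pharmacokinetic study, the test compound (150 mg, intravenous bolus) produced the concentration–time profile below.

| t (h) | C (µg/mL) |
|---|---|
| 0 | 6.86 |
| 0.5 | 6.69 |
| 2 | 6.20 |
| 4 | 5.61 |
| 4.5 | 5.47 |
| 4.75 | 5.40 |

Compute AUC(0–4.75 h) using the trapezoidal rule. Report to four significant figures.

Trapezoidal AUC_0→4.75:
  [0→0.5]: (6.86+6.69)/2 × 0.5 = 3.3875
  [0.5→2]: (6.69+6.20)/2 × 1.5 = 9.6675
  [2→4]: (6.20+5.61)/2 × 2 = 11.81
  [4→4.5]: (5.61+5.47)/2 × 0.5 = 2.77
  [4.5→4.75]: (5.47+5.40)/2 × 0.25 = 1.35875
  Sum = 28.99375 µg/mL·h

AUC = 28.99 µg/mL·h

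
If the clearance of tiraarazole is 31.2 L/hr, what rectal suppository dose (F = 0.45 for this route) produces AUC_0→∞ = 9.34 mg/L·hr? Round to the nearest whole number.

Dose = CL × AUC_0→∞ / F
     = 31.2 × 9.34 / 0.45 = 647.573 mg

Dose = 648 mg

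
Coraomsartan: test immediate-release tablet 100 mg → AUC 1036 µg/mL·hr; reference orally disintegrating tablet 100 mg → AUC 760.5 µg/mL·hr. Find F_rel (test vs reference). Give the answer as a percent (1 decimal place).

F_rel = (AUC_test/D_test) / (AUC_ref/D_ref)
      = (1036/100) / (760.5/100)
      = 10.36 / 7.605 = 1.3623 = 136.23%

F_rel = 136.2%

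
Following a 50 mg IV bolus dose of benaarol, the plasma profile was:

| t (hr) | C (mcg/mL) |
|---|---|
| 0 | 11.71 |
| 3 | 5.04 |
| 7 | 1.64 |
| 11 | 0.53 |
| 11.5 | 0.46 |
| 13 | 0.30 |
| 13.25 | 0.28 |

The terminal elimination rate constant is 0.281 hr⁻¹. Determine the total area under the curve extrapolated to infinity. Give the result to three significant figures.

AUC = 44.7 mcg/mL·hr

Trapezoidal AUC_0→13.25:
  [0→3]: (11.71+5.04)/2 × 3 = 25.125
  [3→7]: (5.04+1.64)/2 × 4 = 13.36
  [7→11]: (1.64+0.53)/2 × 4 = 4.34
  [11→11.5]: (0.53+0.46)/2 × 0.5 = 0.2475
  [11.5→13]: (0.46+0.30)/2 × 1.5 = 0.57
  [13→13.25]: (0.30+0.28)/2 × 0.25 = 0.0725
  Sum = 43.715 mcg/mL·hr
Extrapolated tail: C_last / k_e = 0.28 / 0.281 = 0.996
AUC_0→∞ = 43.715 + 0.996 = 44.711 mcg/mL·hr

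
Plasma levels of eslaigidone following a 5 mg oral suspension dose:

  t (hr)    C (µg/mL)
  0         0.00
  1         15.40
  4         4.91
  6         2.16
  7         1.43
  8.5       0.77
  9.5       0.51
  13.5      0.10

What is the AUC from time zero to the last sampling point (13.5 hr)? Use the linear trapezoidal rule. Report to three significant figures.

AUC = 50.5 µg/mL·hr

Trapezoidal AUC_0→13.5:
  [0→1]: (0.00+15.40)/2 × 1 = 7.7
  [1→4]: (15.40+4.91)/2 × 3 = 30.465
  [4→6]: (4.91+2.16)/2 × 2 = 7.07
  [6→7]: (2.16+1.43)/2 × 1 = 1.795
  [7→8.5]: (1.43+0.77)/2 × 1.5 = 1.65
  [8.5→9.5]: (0.77+0.51)/2 × 1 = 0.64
  [9.5→13.5]: (0.51+0.10)/2 × 4 = 1.22
  Sum = 50.54 µg/mL·hr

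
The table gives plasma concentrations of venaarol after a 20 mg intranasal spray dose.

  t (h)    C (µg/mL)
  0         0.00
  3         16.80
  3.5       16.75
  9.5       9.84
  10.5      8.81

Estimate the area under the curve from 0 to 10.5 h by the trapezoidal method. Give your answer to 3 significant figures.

Trapezoidal AUC_0→10.5:
  [0→3]: (0.00+16.80)/2 × 3 = 25.2
  [3→3.5]: (16.80+16.75)/2 × 0.5 = 8.3875
  [3.5→9.5]: (16.75+9.84)/2 × 6 = 79.77
  [9.5→10.5]: (9.84+8.81)/2 × 1 = 9.325
  Sum = 122.6825 µg/mL·h

AUC = 123 µg/mL·h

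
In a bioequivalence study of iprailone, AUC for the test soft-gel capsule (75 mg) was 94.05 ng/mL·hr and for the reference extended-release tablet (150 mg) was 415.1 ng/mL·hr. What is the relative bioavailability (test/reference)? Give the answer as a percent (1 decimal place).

F_rel = (AUC_test/D_test) / (AUC_ref/D_ref)
      = (94.05/75) / (415.1/150)
      = 1.254 / 2.76733 = 0.4531 = 45.31%

F_rel = 45.3%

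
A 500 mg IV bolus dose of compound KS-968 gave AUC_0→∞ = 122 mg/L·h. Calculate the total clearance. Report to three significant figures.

CL = 4.10 L/h

CL = Dose_iv / AUC_0→∞
   = 500 / 122 = 4.09836 L/h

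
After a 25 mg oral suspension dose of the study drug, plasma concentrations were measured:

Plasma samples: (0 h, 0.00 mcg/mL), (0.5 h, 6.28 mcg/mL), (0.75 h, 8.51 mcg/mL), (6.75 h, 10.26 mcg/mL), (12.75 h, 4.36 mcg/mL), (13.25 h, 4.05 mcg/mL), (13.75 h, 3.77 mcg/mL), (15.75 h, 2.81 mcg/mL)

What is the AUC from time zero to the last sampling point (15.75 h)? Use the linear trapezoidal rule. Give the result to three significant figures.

Trapezoidal AUC_0→15.75:
  [0→0.5]: (0.00+6.28)/2 × 0.5 = 1.57
  [0.5→0.75]: (6.28+8.51)/2 × 0.25 = 1.84875
  [0.75→6.75]: (8.51+10.26)/2 × 6 = 56.31
  [6.75→12.75]: (10.26+4.36)/2 × 6 = 43.86
  [12.75→13.25]: (4.36+4.05)/2 × 0.5 = 2.1025
  [13.25→13.75]: (4.05+3.77)/2 × 0.5 = 1.955
  [13.75→15.75]: (3.77+2.81)/2 × 2 = 6.58
  Sum = 114.22625 mcg/mL·h

AUC = 114 mcg/mL·h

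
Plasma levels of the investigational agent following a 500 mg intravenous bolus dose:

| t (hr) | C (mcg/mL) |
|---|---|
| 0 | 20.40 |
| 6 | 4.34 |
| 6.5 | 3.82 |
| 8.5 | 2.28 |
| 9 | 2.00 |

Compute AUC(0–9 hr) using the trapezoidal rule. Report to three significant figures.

Trapezoidal AUC_0→9:
  [0→6]: (20.40+4.34)/2 × 6 = 74.22
  [6→6.5]: (4.34+3.82)/2 × 0.5 = 2.04
  [6.5→8.5]: (3.82+2.28)/2 × 2 = 6.1
  [8.5→9]: (2.28+2.00)/2 × 0.5 = 1.07
  Sum = 83.43 mcg/mL·hr

AUC = 83.4 mcg/mL·hr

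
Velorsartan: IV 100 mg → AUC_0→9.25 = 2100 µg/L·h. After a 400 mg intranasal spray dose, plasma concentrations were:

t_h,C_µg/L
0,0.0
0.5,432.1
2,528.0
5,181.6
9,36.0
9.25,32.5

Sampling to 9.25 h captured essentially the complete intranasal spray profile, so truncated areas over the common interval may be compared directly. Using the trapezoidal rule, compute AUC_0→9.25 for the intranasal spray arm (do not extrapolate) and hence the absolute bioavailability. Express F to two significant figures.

Trapezoidal AUC_0→9.25 (intranasal spray):
  [0→0.5]: (0.0+432.1)/2 × 0.5 = 108.025
  [0.5→2]: (432.1+528.0)/2 × 1.5 = 720.075
  [2→5]: (528.0+181.6)/2 × 3 = 1064.4
  [5→9]: (181.6+36.0)/2 × 4 = 435.2
  [9→9.25]: (36.0+32.5)/2 × 0.25 = 8.5625
  Sum = 2336.2625 µg/L·h
F = (AUC_ev/D_ev)/(AUC_iv/D_iv) = (2336.2625/400)/(2100/100) = 5.84066/21 = 0.2781

F = 0.28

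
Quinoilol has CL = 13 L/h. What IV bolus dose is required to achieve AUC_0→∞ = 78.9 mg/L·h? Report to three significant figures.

Dose_iv = CL × AUC_0→∞
     = 13 × 78.9 = 1025.7 mg

Dose = 1030 mg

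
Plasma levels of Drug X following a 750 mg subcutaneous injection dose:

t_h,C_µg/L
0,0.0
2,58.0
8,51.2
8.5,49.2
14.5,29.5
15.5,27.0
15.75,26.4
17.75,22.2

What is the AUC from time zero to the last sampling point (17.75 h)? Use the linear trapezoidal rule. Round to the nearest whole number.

AUC = 730 µg/L·h

Trapezoidal AUC_0→17.75:
  [0→2]: (0.0+58.0)/2 × 2 = 58.0
  [2→8]: (58.0+51.2)/2 × 6 = 327.6
  [8→8.5]: (51.2+49.2)/2 × 0.5 = 25.1
  [8.5→14.5]: (49.2+29.5)/2 × 6 = 236.1
  [14.5→15.5]: (29.5+27.0)/2 × 1 = 28.25
  [15.5→15.75]: (27.0+26.4)/2 × 0.25 = 6.675
  [15.75→17.75]: (26.4+22.2)/2 × 2 = 48.6
  Sum = 730.325 µg/L·h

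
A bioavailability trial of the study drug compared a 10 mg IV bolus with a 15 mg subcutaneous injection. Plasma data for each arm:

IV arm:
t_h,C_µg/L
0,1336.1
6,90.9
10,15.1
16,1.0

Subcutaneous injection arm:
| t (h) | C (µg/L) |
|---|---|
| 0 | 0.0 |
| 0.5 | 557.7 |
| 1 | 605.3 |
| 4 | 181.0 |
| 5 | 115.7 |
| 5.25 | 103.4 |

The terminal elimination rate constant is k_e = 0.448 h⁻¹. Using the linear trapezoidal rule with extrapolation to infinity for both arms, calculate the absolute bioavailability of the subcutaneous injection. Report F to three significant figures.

F = 0.296

Trapezoidal AUC_0→16 (IV):
  [0→6]: (1336.1+90.9)/2 × 6 = 4281.0
  [6→10]: (90.9+15.1)/2 × 4 = 212.0
  [10→16]: (15.1+1.0)/2 × 6 = 48.3
  Sum = 4541.3 µg/L·h
IV tail: 1.0/0.448 = 2.232; AUC_iv,0→∞ = 4541.3 + 2.232 = 4543.532 µg/L·h
Trapezoidal AUC_0→5.25 (subcutaneous injection):
  [0→0.5]: (0.0+557.7)/2 × 0.5 = 139.425
  [0.5→1]: (557.7+605.3)/2 × 0.5 = 290.75
  [1→4]: (605.3+181.0)/2 × 3 = 1179.45
  [4→5]: (181.0+115.7)/2 × 1 = 148.35
  [5→5.25]: (115.7+103.4)/2 × 0.25 = 27.3875
  Sum = 1785.3625 µg/L·h
subcutaneous injection tail: 103.4/0.448 = 230.804; AUC_ev,0→∞ = 1785.3625 + 230.804 = 2016.1665 µg/L·h
F = (AUC_ev/D_ev)/(AUC_iv/D_iv) = (2016.1665/15)/(4543.532/10) = 134.4111/454.3532 = 0.2958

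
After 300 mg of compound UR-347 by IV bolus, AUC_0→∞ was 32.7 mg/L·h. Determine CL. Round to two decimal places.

CL = 9.17 L/h

CL = Dose_iv / AUC_0→∞
   = 300 / 32.7 = 9.17431 L/h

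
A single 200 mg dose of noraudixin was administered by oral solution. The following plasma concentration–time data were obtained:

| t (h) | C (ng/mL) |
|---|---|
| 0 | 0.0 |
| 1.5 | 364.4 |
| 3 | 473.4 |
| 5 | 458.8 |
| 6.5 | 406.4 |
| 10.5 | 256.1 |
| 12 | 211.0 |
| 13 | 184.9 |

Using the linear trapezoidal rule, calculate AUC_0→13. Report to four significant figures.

Trapezoidal AUC_0→13:
  [0→1.5]: (0.0+364.4)/2 × 1.5 = 273.3
  [1.5→3]: (364.4+473.4)/2 × 1.5 = 628.35
  [3→5]: (473.4+458.8)/2 × 2 = 932.2
  [5→6.5]: (458.8+406.4)/2 × 1.5 = 648.9
  [6.5→10.5]: (406.4+256.1)/2 × 4 = 1325.0
  [10.5→12]: (256.1+211.0)/2 × 1.5 = 350.325
  [12→13]: (211.0+184.9)/2 × 1 = 197.95
  Sum = 4356.025 ng/mL·h

AUC = 4356 ng/mL·h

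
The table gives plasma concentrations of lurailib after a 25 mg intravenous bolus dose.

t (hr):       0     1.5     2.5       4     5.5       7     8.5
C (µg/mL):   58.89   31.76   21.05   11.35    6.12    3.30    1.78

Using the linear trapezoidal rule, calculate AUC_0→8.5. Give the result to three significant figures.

Trapezoidal AUC_0→8.5:
  [0→1.5]: (58.89+31.76)/2 × 1.5 = 67.9875
  [1.5→2.5]: (31.76+21.05)/2 × 1 = 26.405
  [2.5→4]: (21.05+11.35)/2 × 1.5 = 24.3
  [4→5.5]: (11.35+6.12)/2 × 1.5 = 13.1025
  [5.5→7]: (6.12+3.30)/2 × 1.5 = 7.065
  [7→8.5]: (3.30+1.78)/2 × 1.5 = 3.81
  Sum = 142.67 µg/mL·hr

AUC = 143 µg/mL·hr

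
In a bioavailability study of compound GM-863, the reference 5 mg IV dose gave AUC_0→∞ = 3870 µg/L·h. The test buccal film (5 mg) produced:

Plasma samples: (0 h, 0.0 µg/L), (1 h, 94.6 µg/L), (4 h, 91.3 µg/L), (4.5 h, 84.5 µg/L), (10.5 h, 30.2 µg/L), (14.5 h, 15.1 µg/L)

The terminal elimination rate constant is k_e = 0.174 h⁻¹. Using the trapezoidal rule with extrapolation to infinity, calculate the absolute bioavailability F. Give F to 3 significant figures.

Trapezoidal AUC_0→14.5 (buccal film):
  [0→1]: (0.0+94.6)/2 × 1 = 47.3
  [1→4]: (94.6+91.3)/2 × 3 = 278.85
  [4→4.5]: (91.3+84.5)/2 × 0.5 = 43.95
  [4.5→10.5]: (84.5+30.2)/2 × 6 = 344.1
  [10.5→14.5]: (30.2+15.1)/2 × 4 = 90.6
  Sum = 804.8 µg/L·h
Tail: C_last/k_e = 15.1/0.174 = 86.782
AUC_0→∞ (buccal film) = 804.8 + 86.782 = 891.582 µg/L·h
F = (AUC_ev/D_ev)/(AUC_iv/D_iv) = (891.582/5)/(3870/5) = 178.3164/774 = 0.2304

F = 0.230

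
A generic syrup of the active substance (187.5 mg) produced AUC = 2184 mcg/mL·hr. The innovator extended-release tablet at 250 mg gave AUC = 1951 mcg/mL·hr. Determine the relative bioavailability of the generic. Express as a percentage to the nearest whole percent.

F_rel = (AUC_test/D_test) / (AUC_ref/D_ref)
      = (2184/187.5) / (1951/250)
      = 11.648 / 7.804 = 1.4926 = 149.26%

F_rel = 149%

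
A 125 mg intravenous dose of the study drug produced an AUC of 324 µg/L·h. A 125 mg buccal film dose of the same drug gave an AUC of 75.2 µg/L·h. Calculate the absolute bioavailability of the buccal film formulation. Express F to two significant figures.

F = (AUC_ev / D_ev) / (AUC_iv / D_iv)
  = (75.2/125) / (324/125)
  = 0.6016 / 2.592 = 0.2321

F = 0.23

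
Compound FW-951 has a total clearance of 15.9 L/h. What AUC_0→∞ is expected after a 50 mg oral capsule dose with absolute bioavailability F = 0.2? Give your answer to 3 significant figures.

AUC_0→∞ = F × Dose / CL
        = 0.2 × 50 / 15.9 = 0.628931 mg/L·h

AUC = 0.629 mg/L·h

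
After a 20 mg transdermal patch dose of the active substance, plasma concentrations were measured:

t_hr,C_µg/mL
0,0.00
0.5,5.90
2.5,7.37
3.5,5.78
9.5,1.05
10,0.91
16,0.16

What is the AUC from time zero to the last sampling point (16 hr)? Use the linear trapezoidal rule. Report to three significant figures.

AUC = 45.5 µg/mL·hr

Trapezoidal AUC_0→16:
  [0→0.5]: (0.00+5.90)/2 × 0.5 = 1.475
  [0.5→2.5]: (5.90+7.37)/2 × 2 = 13.27
  [2.5→3.5]: (7.37+5.78)/2 × 1 = 6.575
  [3.5→9.5]: (5.78+1.05)/2 × 6 = 20.49
  [9.5→10]: (1.05+0.91)/2 × 0.5 = 0.49
  [10→16]: (0.91+0.16)/2 × 6 = 3.21
  Sum = 45.51 µg/mL·hr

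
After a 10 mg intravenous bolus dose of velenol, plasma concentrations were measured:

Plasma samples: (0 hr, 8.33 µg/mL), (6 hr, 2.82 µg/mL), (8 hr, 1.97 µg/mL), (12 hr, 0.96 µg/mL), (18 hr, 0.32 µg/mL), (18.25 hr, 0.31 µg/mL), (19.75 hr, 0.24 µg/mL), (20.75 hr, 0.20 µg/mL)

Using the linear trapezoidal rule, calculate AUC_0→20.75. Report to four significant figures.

AUC = 48.65 µg/mL·hr

Trapezoidal AUC_0→20.75:
  [0→6]: (8.33+2.82)/2 × 6 = 33.45
  [6→8]: (2.82+1.97)/2 × 2 = 4.79
  [8→12]: (1.97+0.96)/2 × 4 = 5.86
  [12→18]: (0.96+0.32)/2 × 6 = 3.84
  [18→18.25]: (0.32+0.31)/2 × 0.25 = 0.07875
  [18.25→19.75]: (0.31+0.24)/2 × 1.5 = 0.4125
  [19.75→20.75]: (0.24+0.20)/2 × 1 = 0.22
  Sum = 48.65125 µg/mL·hr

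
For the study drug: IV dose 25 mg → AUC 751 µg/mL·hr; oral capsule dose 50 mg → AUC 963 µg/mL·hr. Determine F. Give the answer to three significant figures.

F = 0.641

F = (AUC_ev / D_ev) / (AUC_iv / D_iv)
  = (963/50) / (751/25)
  = 19.26 / 30.04 = 0.6411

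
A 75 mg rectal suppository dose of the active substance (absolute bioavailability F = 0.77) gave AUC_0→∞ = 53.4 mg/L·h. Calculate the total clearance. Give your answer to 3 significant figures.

CL = F × Dose / AUC_0→∞
   = 0.77 × 75 / 53.4 = 1.08146 L/h

CL = 1.08 L/h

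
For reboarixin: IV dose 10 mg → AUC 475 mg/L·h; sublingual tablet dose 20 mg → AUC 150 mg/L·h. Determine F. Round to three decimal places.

F = (AUC_ev / D_ev) / (AUC_iv / D_iv)
  = (150/20) / (475/10)
  = 7.5 / 47.5 = 0.1579

F = 0.158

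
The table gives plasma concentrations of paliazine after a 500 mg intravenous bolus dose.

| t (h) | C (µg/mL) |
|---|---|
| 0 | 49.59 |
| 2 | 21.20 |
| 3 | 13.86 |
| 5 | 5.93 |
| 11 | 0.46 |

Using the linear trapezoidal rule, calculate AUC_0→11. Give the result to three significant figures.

Trapezoidal AUC_0→11:
  [0→2]: (49.59+21.20)/2 × 2 = 70.79
  [2→3]: (21.20+13.86)/2 × 1 = 17.53
  [3→5]: (13.86+5.93)/2 × 2 = 19.79
  [5→11]: (5.93+0.46)/2 × 6 = 19.17
  Sum = 127.28 µg/mL·h

AUC = 127 µg/mL·h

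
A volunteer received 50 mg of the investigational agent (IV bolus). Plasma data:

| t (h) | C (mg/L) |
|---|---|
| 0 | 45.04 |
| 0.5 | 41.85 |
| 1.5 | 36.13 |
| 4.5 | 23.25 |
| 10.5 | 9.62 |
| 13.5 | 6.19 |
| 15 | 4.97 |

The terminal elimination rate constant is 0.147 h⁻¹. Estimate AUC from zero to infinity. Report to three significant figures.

AUC = 314 mg/L·h

Trapezoidal AUC_0→15:
  [0→0.5]: (45.04+41.85)/2 × 0.5 = 21.7225
  [0.5→1.5]: (41.85+36.13)/2 × 1 = 38.99
  [1.5→4.5]: (36.13+23.25)/2 × 3 = 89.07
  [4.5→10.5]: (23.25+9.62)/2 × 6 = 98.61
  [10.5→13.5]: (9.62+6.19)/2 × 3 = 23.715
  [13.5→15]: (6.19+4.97)/2 × 1.5 = 8.37
  Sum = 280.4775 mg/L·h
Extrapolated tail: C_last / k_e = 4.97 / 0.147 = 33.810
AUC_0→∞ = 280.4775 + 33.810 = 314.2875 mg/L·h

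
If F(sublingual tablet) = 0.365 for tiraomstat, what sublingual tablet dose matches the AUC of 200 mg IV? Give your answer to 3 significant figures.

D_sublingual = 548 mg

For equal systemic exposure: F × D_ev = D_iv
D_ev = D_iv / F = 200 / 0.365 = 547.945 mg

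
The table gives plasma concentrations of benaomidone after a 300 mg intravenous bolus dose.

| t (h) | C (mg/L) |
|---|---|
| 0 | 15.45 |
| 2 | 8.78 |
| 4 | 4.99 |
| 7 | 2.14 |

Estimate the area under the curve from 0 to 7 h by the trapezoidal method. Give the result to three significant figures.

Trapezoidal AUC_0→7:
  [0→2]: (15.45+8.78)/2 × 2 = 24.23
  [2→4]: (8.78+4.99)/2 × 2 = 13.77
  [4→7]: (4.99+2.14)/2 × 3 = 10.695
  Sum = 48.695 mg/L·h

AUC = 48.7 mg/L·h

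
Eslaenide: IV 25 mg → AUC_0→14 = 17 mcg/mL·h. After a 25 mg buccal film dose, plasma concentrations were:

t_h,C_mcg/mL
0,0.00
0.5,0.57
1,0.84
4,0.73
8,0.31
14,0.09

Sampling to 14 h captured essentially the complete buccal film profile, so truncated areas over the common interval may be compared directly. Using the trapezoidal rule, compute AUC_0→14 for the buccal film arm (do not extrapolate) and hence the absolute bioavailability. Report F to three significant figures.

Trapezoidal AUC_0→14 (buccal film):
  [0→0.5]: (0.00+0.57)/2 × 0.5 = 0.1425
  [0.5→1]: (0.57+0.84)/2 × 0.5 = 0.3525
  [1→4]: (0.84+0.73)/2 × 3 = 2.355
  [4→8]: (0.73+0.31)/2 × 4 = 2.08
  [8→14]: (0.31+0.09)/2 × 6 = 1.2
  Sum = 6.13 mcg/mL·h
F = (AUC_ev/D_ev)/(AUC_iv/D_iv) = (6.13/25)/(17/25) = 0.2452/0.68 = 0.3606

F = 0.361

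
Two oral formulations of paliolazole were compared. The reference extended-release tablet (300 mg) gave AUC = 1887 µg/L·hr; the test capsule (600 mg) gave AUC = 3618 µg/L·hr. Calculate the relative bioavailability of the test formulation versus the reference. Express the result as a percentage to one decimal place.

F_rel = (AUC_test/D_test) / (AUC_ref/D_ref)
      = (3618/600) / (1887/300)
      = 6.03 / 6.29 = 0.9587 = 95.87%

F_rel = 95.9%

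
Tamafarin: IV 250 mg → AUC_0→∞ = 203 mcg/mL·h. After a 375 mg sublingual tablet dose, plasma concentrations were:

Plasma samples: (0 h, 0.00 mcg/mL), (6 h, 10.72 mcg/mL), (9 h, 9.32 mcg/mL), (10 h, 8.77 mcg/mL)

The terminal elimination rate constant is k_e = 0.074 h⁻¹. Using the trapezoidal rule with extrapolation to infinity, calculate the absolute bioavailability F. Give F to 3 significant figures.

Trapezoidal AUC_0→10 (sublingual tablet):
  [0→6]: (0.00+10.72)/2 × 6 = 32.16
  [6→9]: (10.72+9.32)/2 × 3 = 30.06
  [9→10]: (9.32+8.77)/2 × 1 = 9.045
  Sum = 71.265 mcg/mL·h
Tail: C_last/k_e = 8.77/0.074 = 118.514
AUC_0→∞ (sublingual tablet) = 71.265 + 118.514 = 189.779 mcg/mL·h
F = (AUC_ev/D_ev)/(AUC_iv/D_iv) = (189.779/375)/(203/250) = 0.506077/0.812 = 0.6232

F = 0.623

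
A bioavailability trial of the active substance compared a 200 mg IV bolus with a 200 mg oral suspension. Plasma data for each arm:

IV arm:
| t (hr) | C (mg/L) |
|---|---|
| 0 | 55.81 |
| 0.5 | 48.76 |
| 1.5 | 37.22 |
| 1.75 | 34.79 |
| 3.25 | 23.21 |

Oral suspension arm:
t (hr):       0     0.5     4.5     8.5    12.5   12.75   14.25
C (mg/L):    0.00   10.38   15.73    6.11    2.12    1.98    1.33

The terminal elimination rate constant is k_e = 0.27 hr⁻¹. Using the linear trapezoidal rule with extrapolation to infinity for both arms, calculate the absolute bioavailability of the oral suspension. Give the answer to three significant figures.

Trapezoidal AUC_0→3.25 (IV):
  [0→0.5]: (55.81+48.76)/2 × 0.5 = 26.1425
  [0.5→1.5]: (48.76+37.22)/2 × 1 = 42.99
  [1.5→1.75]: (37.22+34.79)/2 × 0.25 = 9.00125
  [1.75→3.25]: (34.79+23.21)/2 × 1.5 = 43.5
  Sum = 121.63375 mg/L·hr
IV tail: 23.21/0.27 = 85.963; AUC_iv,0→∞ = 121.63375 + 85.963 = 207.59675 mg/L·hr
Trapezoidal AUC_0→14.25 (oral suspension):
  [0→0.5]: (0.00+10.38)/2 × 0.5 = 2.595
  [0.5→4.5]: (10.38+15.73)/2 × 4 = 52.22
  [4.5→8.5]: (15.73+6.11)/2 × 4 = 43.68
  [8.5→12.5]: (6.11+2.12)/2 × 4 = 16.46
  [12.5→12.75]: (2.12+1.98)/2 × 0.25 = 0.5125
  [12.75→14.25]: (1.98+1.33)/2 × 1.5 = 2.4825
  Sum = 117.95 mg/L·hr
oral suspension tail: 1.33/0.27 = 4.926; AUC_ev,0→∞ = 117.95 + 4.926 = 122.876 mg/L·hr
F = (AUC_ev/D_ev)/(AUC_iv/D_iv) = (122.876/200)/(207.59675/200) = 0.61438/1.03798 = 0.5919

F = 0.592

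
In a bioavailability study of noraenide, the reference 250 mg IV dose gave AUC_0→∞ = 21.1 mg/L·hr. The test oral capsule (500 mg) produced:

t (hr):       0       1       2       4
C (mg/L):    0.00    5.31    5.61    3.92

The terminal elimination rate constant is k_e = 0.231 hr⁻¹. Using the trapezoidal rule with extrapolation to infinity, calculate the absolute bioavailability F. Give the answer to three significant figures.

Trapezoidal AUC_0→4 (oral capsule):
  [0→1]: (0.00+5.31)/2 × 1 = 2.655
  [1→2]: (5.31+5.61)/2 × 1 = 5.46
  [2→4]: (5.61+3.92)/2 × 2 = 9.53
  Sum = 17.645 mg/L·hr
Tail: C_last/k_e = 3.92/0.231 = 16.970
AUC_0→∞ (oral capsule) = 17.645 + 16.970 = 34.615 mg/L·hr
F = (AUC_ev/D_ev)/(AUC_iv/D_iv) = (34.615/500)/(21.1/250) = 0.06923/0.0844 = 0.8203

F = 0.820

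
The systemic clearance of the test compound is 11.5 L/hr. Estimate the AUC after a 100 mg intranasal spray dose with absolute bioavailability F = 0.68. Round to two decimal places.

AUC_0→∞ = F × Dose / CL
        = 0.68 × 100 / 11.5 = 5.91304 mg/L·hr

AUC = 5.91 mg/L·hr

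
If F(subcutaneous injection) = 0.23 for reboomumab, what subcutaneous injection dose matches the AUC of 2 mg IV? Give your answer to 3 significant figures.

For equal systemic exposure: F × D_ev = D_iv
D_ev = D_iv / F = 2 / 0.23 = 8.69565 mg

D_subcutaneous = 8.70 mg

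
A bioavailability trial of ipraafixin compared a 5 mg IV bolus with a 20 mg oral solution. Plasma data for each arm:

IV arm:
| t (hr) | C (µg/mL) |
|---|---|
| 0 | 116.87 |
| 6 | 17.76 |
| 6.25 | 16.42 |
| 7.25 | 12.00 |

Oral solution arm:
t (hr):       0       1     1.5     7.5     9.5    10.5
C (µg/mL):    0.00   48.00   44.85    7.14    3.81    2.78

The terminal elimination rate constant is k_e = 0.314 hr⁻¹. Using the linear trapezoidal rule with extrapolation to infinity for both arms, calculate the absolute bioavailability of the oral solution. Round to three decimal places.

Trapezoidal AUC_0→7.25 (IV):
  [0→6]: (116.87+17.76)/2 × 6 = 403.89
  [6→6.25]: (17.76+16.42)/2 × 0.25 = 4.2725
  [6.25→7.25]: (16.42+12.00)/2 × 1 = 14.21
  Sum = 422.3725 µg/mL·hr
IV tail: 12.00/0.314 = 38.217; AUC_iv,0→∞ = 422.3725 + 38.217 = 460.5895 µg/mL·hr
Trapezoidal AUC_0→10.5 (oral solution):
  [0→1]: (0.00+48.00)/2 × 1 = 24.0
  [1→1.5]: (48.00+44.85)/2 × 0.5 = 23.2125
  [1.5→7.5]: (44.85+7.14)/2 × 6 = 155.97
  [7.5→9.5]: (7.14+3.81)/2 × 2 = 10.95
  [9.5→10.5]: (3.81+2.78)/2 × 1 = 3.295
  Sum = 217.4275 µg/mL·hr
oral solution tail: 2.78/0.314 = 8.854; AUC_ev,0→∞ = 217.4275 + 8.854 = 226.2815 µg/mL·hr
F = (AUC_ev/D_ev)/(AUC_iv/D_iv) = (226.2815/20)/(460.5895/5) = 11.314075/92.1179 = 0.1228

F = 0.123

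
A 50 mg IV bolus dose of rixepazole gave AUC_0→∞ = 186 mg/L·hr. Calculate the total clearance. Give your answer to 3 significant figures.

CL = Dose_iv / AUC_0→∞
   = 50 / 186 = 0.268817 L/hr

CL = 0.269 L/hr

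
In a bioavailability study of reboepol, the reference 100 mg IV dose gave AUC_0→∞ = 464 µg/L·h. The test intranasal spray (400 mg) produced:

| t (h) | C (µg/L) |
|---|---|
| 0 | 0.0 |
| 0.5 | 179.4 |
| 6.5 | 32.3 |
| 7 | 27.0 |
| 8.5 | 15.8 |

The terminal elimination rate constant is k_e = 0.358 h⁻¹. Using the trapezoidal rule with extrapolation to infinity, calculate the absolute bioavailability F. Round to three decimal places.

F = 0.415

Trapezoidal AUC_0→8.5 (intranasal spray):
  [0→0.5]: (0.0+179.4)/2 × 0.5 = 44.85
  [0.5→6.5]: (179.4+32.3)/2 × 6 = 635.1
  [6.5→7]: (32.3+27.0)/2 × 0.5 = 14.825
  [7→8.5]: (27.0+15.8)/2 × 1.5 = 32.1
  Sum = 726.875 µg/L·h
Tail: C_last/k_e = 15.8/0.358 = 44.134
AUC_0→∞ (intranasal spray) = 726.875 + 44.134 = 771.009 µg/L·h
F = (AUC_ev/D_ev)/(AUC_iv/D_iv) = (771.009/400)/(464/100) = 1.9275225/4.64 = 0.4154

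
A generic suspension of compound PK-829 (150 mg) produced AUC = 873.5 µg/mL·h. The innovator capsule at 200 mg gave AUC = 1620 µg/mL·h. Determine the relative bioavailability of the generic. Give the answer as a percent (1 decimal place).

F_rel = (AUC_test/D_test) / (AUC_ref/D_ref)
      = (873.5/150) / (1620/200)
      = 5.82333 / 8.1 = 0.7189 = 71.89%

F_rel = 71.9%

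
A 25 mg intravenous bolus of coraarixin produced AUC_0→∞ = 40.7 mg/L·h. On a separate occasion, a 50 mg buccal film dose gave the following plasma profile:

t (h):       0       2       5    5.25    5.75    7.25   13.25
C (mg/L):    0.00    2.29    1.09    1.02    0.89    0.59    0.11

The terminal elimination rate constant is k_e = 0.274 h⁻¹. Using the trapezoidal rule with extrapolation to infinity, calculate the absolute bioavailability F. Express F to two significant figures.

Trapezoidal AUC_0→13.25 (buccal film):
  [0→2]: (0.00+2.29)/2 × 2 = 2.29
  [2→5]: (2.29+1.09)/2 × 3 = 5.07
  [5→5.25]: (1.09+1.02)/2 × 0.25 = 0.26375
  [5.25→5.75]: (1.02+0.89)/2 × 0.5 = 0.4775
  [5.75→7.25]: (0.89+0.59)/2 × 1.5 = 1.11
  [7.25→13.25]: (0.59+0.11)/2 × 6 = 2.1
  Sum = 11.31125 mg/L·h
Tail: C_last/k_e = 0.11/0.274 = 0.401
AUC_0→∞ (buccal film) = 11.31125 + 0.401 = 11.71225 mg/L·h
F = (AUC_ev/D_ev)/(AUC_iv/D_iv) = (11.71225/50)/(40.7/25) = 0.234245/1.628 = 0.1439

F = 0.14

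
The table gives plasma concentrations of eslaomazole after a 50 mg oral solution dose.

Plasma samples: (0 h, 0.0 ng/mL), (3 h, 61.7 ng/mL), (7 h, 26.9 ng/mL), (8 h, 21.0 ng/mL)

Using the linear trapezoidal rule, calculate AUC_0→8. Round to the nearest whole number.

AUC = 294 ng/mL·h

Trapezoidal AUC_0→8:
  [0→3]: (0.0+61.7)/2 × 3 = 92.55
  [3→7]: (61.7+26.9)/2 × 4 = 177.2
  [7→8]: (26.9+21.0)/2 × 1 = 23.95
  Sum = 293.7 ng/mL·h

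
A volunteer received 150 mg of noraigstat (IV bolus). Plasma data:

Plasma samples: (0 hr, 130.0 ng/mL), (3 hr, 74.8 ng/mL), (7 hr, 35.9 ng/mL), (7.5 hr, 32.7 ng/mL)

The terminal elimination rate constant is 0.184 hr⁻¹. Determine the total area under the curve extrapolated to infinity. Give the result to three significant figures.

Trapezoidal AUC_0→7.5:
  [0→3]: (130.0+74.8)/2 × 3 = 307.2
  [3→7]: (74.8+35.9)/2 × 4 = 221.4
  [7→7.5]: (35.9+32.7)/2 × 0.5 = 17.15
  Sum = 545.75 ng/mL·hr
Extrapolated tail: C_last / k_e = 32.7 / 0.184 = 177.717
AUC_0→∞ = 545.75 + 177.717 = 723.467 ng/mL·hr

AUC = 723 ng/mL·hr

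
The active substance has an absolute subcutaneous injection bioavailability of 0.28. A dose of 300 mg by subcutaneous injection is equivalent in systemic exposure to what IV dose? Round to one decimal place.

D_iv = 84.0 mg

Systemic exposure from an extravascular dose = F × D_ev, so the equivalent IV dose is F × D_ev.
D_iv = F × D_ev = 0.28 × 300 = 84 mg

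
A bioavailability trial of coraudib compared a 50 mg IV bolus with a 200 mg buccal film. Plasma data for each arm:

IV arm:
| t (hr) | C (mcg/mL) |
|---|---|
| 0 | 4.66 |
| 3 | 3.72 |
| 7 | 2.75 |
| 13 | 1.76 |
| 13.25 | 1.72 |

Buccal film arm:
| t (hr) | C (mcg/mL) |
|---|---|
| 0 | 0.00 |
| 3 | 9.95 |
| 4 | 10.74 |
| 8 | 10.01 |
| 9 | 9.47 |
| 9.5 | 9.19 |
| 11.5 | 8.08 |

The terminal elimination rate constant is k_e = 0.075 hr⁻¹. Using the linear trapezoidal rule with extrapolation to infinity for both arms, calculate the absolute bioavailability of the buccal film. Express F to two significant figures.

F = 0.83

Trapezoidal AUC_0→13.25 (IV):
  [0→3]: (4.66+3.72)/2 × 3 = 12.57
  [3→7]: (3.72+2.75)/2 × 4 = 12.94
  [7→13]: (2.75+1.76)/2 × 6 = 13.53
  [13→13.25]: (1.76+1.72)/2 × 0.25 = 0.435
  Sum = 39.475 mcg/mL·hr
IV tail: 1.72/0.075 = 22.933; AUC_iv,0→∞ = 39.475 + 22.933 = 62.408 mcg/mL·hr
Trapezoidal AUC_0→11.5 (buccal film):
  [0→3]: (0.00+9.95)/2 × 3 = 14.925
  [3→4]: (9.95+10.74)/2 × 1 = 10.345
  [4→8]: (10.74+10.01)/2 × 4 = 41.5
  [8→9]: (10.01+9.47)/2 × 1 = 9.74
  [9→9.5]: (9.47+9.19)/2 × 0.5 = 4.665
  [9.5→11.5]: (9.19+8.08)/2 × 2 = 17.27
  Sum = 98.445 mcg/mL·hr
buccal film tail: 8.08/0.075 = 107.733; AUC_ev,0→∞ = 98.445 + 107.733 = 206.178 mcg/mL·hr
F = (AUC_ev/D_ev)/(AUC_iv/D_iv) = (206.178/200)/(62.408/50) = 1.03089/1.24816 = 0.8259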